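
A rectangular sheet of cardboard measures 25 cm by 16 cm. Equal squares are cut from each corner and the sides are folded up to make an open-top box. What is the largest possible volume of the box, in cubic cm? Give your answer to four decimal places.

With cut size x, the volume is V(x) = x(25 − 2x)(16 − 2x) for 0 < x < 8.
V'(x) = 12x^2 − 164x + 400. Setting V'(x) = 0 gives x ≈ 3.1780 (the root in (0, 8)).
V''(x) = 24x − 164 is negative there, so this is the maximum; V ≈ 571.4131.

571.4131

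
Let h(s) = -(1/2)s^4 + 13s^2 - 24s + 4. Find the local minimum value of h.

-15/2

Critical points: h'(s) = -2s^3 + 26s - 24 vanishes at s = -4, 1, 3.
h''(s) = -6s^2 + 26. h''(-4) = -70 < 0 ⇒ local maximum; h''(1) = 20 > 0 ⇒ local minimum; h''(3) = -28 < 0 ⇒ local maximum.
The local minimum is h(1) = -15/2.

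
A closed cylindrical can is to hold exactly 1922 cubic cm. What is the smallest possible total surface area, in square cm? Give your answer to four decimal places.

With radius r and height h, πr²h = 1922 so h = 1922/(πr²), and S(r) = 2πr² + 2πrh = 2πr² + 2·1922/r.
S'(r) = 4πr − 2·1922/r² = 0 ⇒ r³ = 1922/(2π), so r ≈ 6.7379 and h = 2r ≈ 13.4758.
S''(r) = 4π + 4·1922/r³ > 0, so this is the minimum; S ≈ 855.7564.

855.7564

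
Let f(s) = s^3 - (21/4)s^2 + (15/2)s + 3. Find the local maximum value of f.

25/4

Critical points: f'(s) = 3s^2 - (21/2)s + 15/2 vanishes at s = 1, 5/2.
f''(s) = 6s - 21/2. f''(1) = -9/2 < 0 ⇒ local maximum; f''(5/2) = 9/2 > 0 ⇒ local minimum.
So the local maximum value is f(1) = 25/4.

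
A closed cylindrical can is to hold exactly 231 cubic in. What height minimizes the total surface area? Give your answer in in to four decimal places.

6.6503

With radius r and height h, πr²h = 231 so h = 231/(πr²), and S(r) = 2πr² + 2πrh = 2πr² + 2·231/r.
S'(r) = 4πr − 2·231/r² = 0 ⇒ r³ = 231/(2π), so r ≈ 3.3251 and h = 2r ≈ 6.6503.
S''(r) = 4π + 4·231/r³ > 0, so this is the minimum; S ≈ 208.4119.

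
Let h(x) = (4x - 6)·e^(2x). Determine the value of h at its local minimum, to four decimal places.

-14.7781

Differentiating with the product rule gives h'(x) = (8x - 8)·e^(2x). Since e^(2x) > 0, the only critical point is x = 1.
h''(1) has the same sign as 8 > 0, so this is a local minimum.
h(1) = (-2)·e^(2) ≈ -14.7781.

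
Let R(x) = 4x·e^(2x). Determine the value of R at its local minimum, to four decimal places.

-0.7358

R'(x) = 4·e^(2x) + (4x)·2·e^(2x) = (8x + 4)·e^(2x). Since e^(2x) > 0, the only critical point is x = -1/2.
R''(-1/2) has the same sign as 8 > 0, so this is a local minimum.
R(-1/2) = (-2)·e^(-1) ≈ -0.7358.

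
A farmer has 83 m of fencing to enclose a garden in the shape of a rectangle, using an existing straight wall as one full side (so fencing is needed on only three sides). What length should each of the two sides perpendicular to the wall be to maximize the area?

83/4

Let the sides perpendicular to the wall have length x and the parallel side y, so 2x + y = 83 and the area is A = xy = x(83 − 2x).
A'(x) = 83 − 4x = 0 gives x = 83/4, and A''(x) = −4 < 0 confirms a maximum.
Then y = 83 − 2·83/4 = 83/2 and A = 6889/8.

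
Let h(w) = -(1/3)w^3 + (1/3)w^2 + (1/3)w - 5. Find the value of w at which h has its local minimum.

-1/3

h'(w) = -w^2 + (2/3)w + 1/3. Setting h'(w) = 0 gives w ∈ {-1/3, 1}.
Second-derivative test with h''(w) = -2w + 2/3: h''(-1/3) = 4/3 > 0 ⇒ local minimum; h''(1) = -4/3 < 0 ⇒ local maximum.
So the local minimum value is h(-1/3) = -410/81.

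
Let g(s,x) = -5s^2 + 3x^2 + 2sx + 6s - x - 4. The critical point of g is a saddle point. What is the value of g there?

∂g/∂s = -10s + 2x + 6 = 0 and ∂g/∂x = 2s + 6x - 1 = 0, so (s, x) = (19/32, -1/32).
The Hessian has g_{ss} = -10, g_{xx} = 6, g_{sx} = 2, giving D = -64 < 0, so the point is a saddle point.
g(19/32, -1/32) = -141/64.

-141/64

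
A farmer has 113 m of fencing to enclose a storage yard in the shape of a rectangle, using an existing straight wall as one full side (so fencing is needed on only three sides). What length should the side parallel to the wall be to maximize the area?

Let the sides perpendicular to the wall have length x and the parallel side y, so 2x + y = 113 and the area is A = xy = x(113 − 2x).
A'(x) = 113 − 4x = 0 gives x = 113/4, and A''(x) = −4 < 0 confirms a maximum.
Then y = 113 − 2·113/4 = 113/2 and A = 12769/8.

113/2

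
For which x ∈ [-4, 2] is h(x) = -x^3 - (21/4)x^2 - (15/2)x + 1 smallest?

2

h'(x) = -3x^2 - (21/2)x - 15/2, which vanishes at x = -5/2 and x = -1.
Evaluating at the critical points and endpoints: h(-4) = 11,  h(-5/2) = 41/16,  h(-1) = 17/4,  h(2) = -43.
The minimum over the interval is -43, attained at x = 2.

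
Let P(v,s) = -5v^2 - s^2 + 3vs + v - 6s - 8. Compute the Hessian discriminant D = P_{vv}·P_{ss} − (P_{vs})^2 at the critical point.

∂P/∂v = -10v + 3s + 1 = 0 and ∂P/∂s = 3v - 2s - 6 = 0, so (v, s) = (-16/11, -57/11).
The Hessian has P_{vv} = -10, P_{ss} = -2, P_{vs} = 3, giving D = 11 > 0 with P_{vv} < 0, so the point is a local maximum.
D = (-10)·(-2) − (3)^2 = 11.

11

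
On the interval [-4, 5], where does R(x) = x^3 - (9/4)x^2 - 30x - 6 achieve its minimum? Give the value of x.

4

Differentiating, R'(x) = 3x^2 - (9/2)x - 30; which vanishes at x = -5/2 and x = 4.
Evaluating at the critical points and endpoints: R(-4) = 14, R(-5/2) = 629/16, R(4) = -98, R(5) = -349/4.
So the minimum is R(4) = -98.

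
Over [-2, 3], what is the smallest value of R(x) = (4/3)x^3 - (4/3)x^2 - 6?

Differentiating, R'(x) = 4x^2 - (8/3)x; which vanishes at x = 0 and x = 2/3.
Evaluating at the critical points and endpoints: R(-2) = -22,  R(0) = -6,  R(2/3) = -502/81,  R(3) = 18.
So the minimum is R(-2) = -22.

-22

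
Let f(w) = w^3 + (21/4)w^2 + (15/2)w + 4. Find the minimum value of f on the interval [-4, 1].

-6

The derivative is 3w^2 + (21/2)w + 15/2, which vanishes at w = -5/2 and w = -1.
Compare values at every candidate in [-4, 1]: f(-4) = -6,  f(-5/2) = 39/16,  f(-1) = 3/4,  f(1) = 71/4.
So the minimum is f(-4) = -6.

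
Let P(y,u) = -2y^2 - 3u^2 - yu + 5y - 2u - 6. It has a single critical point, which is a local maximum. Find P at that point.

∂P/∂y = -4y - u + 5 = 0 and ∂P/∂u = -y - 6u - 2 = 0, so (y, u) = (32/23, -13/23).
The Hessian has P_{yy} = -4, P_{uu} = -6, P_{yu} = -1, giving D = 23 > 0 with P_{yy} < 0, so the point is a local maximum.
P(32/23, -13/23) = -45/23.

-45/23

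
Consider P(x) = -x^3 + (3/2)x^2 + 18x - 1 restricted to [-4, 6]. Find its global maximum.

P'(x) = -3x^2 + 3x + 18, which vanishes at x = -2 and x = 3.
Candidates: P(-4) = 15; P(-2) = -23; P(3) = 79/2; P(6) = -55.
So the maximum is P(3) = 79/2.

79/2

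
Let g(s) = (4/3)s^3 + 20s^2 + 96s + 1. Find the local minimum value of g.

g'(s) = 4s^2 + 40s + 96. Setting g'(s) = 0 gives s ∈ {-6, -4}.
Second-derivative test with g''(s) = 8s + 40: g''(-6) = -8 < 0 ⇒ local maximum; g''(-4) = 8 > 0 ⇒ local minimum.
Thus g has its local minimum at s = -4, with value -445/3.

-445/3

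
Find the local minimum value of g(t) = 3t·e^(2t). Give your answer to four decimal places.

Differentiating with the product rule gives g'(t) = (6t + 3)·e^(2t). Since e^(2t) > 0, the only critical point is t = -1/2.
g''(-1/2) has the same sign as 6 > 0, so this is a local minimum.
g(-1/2) = (-3/2)·e^(-1) ≈ -0.5518.

-0.5518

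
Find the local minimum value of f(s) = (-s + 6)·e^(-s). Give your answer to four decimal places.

f'(s) = (-1)·e^(-s) + (-s + 6)·(-1)·e^(-s) = (s - 7)·e^(-s). Since e^(-s) > 0, the only critical point is s = 7.
f''(7) has the same sign as 1 > 0, so this is a local minimum.
f(7) = (-1)·e^(-7) ≈ -0.0009.

-0.0009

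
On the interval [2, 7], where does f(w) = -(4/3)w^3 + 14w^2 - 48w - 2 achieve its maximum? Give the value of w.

The derivative is -4w^2 + 28w - 48, which vanishes at w = 3 and w = 4.
Compare values at every candidate in [2, 7]: f(2) = -158/3,  f(3) = -56,  f(4) = -166/3,  f(7) = -328/3.
So the maximum is f(2) = -158/3.

2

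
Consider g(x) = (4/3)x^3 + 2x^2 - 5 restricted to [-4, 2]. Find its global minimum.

Differentiating, g'(x) = 4x^2 + 4x; which vanishes at x = -1 and x = 0.
Candidates: g(-4) = -175/3, g(-1) = -13/3, g(0) = -5, g(2) = 41/3.
The minimum over the interval is -175/3, attained at x = -4.

-175/3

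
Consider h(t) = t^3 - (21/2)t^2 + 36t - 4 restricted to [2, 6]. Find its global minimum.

34

Differentiating, h'(t) = 3t^2 - 21t + 36; which vanishes at t = 3 and t = 4.
Evaluating at the critical points and endpoints: h(2) = 34,  h(3) = 73/2,  h(4) = 36,  h(6) = 50.
Hence the absolute minimum is 34 at t = 2.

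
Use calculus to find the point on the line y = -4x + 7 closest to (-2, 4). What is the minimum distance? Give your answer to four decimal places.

Minimize D(x)^2 = (x + 2)^2 + (-4x + 3)^2.
d/dx[D^2] = 2(x + 2) + 2·(-4)·(-4x + 3) = 0 ⇒ x = 10/17.
Then y = 79/17 and the distance is √(121/17) ≈ 2.6679.

2.6679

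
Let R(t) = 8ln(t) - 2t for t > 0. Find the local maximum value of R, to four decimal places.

R'(t) = 8/t − 2 = 0 gives t = 4.
R''(t) = -8/t², which is negative for t > 0, so this is a local maximum.
R(4) = 8·ln(4) - 8 ≈ 3.0904.

3.0904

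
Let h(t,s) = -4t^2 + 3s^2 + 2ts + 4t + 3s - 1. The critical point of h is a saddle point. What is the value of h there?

-16/13

∂h/∂t = -8t + 2s + 4 = 0 and ∂h/∂s = 2t + 6s + 3 = 0, so (t, s) = (9/26, -8/13).
The Hessian has h_{tt} = -8, h_{ss} = 6, h_{ts} = 2, giving D = -52 < 0, so the point is a saddle point.
h(9/26, -8/13) = -16/13.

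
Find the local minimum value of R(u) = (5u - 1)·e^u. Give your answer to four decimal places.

Differentiating with the product rule gives R'(u) = (5u + 4)·e^u. Since e^u > 0, the only critical point is u = -4/5.
R''(-4/5) has the same sign as 5 > 0, so this is a local minimum.
R(-4/5) = (-5)·e^(-4/5) ≈ -2.2466.

-2.2466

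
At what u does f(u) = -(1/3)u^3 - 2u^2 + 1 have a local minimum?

-4

f'(u) = -u^2 - 4u. Setting f'(u) = 0 gives u ∈ {-4, 0}.
f''(u) = -2u - 4. f''(-4) = 4 > 0 ⇒ local minimum; f''(0) = -4 < 0 ⇒ local maximum.
Thus f has its local minimum at u = -4, with value -29/3.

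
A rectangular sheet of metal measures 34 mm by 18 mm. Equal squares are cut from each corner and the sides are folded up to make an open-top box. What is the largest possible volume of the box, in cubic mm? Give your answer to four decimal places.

With cut size x, the volume is V(x) = x(34 − 2x)(18 − 2x) for 0 < x < 9.
V'(x) = 12x^2 − 208x + 612. Setting V'(x) = 0 gives x ≈ 3.7564 (the root in (0, 9)).
V''(x) = 24x − 208 is negative there, so this is the maximum; V ≈ 1043.4399.

1043.4399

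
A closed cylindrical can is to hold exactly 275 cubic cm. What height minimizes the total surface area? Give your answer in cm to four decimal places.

With radius r and height h, πr²h = 275 so h = 275/(πr²), and S(r) = 2πr² + 2πrh = 2πr² + 2·275/r.
S'(r) = 4πr − 2·275/r² = 0 ⇒ r³ = 275/(2π), so r ≈ 3.5241 and h = 2r ≈ 7.0482.
S''(r) = 4π + 4·275/r³ > 0, so this is the minimum; S ≈ 234.1009.

7.0482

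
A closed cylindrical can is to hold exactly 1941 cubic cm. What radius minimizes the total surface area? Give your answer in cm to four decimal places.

With radius r and height h, πr²h = 1941 so h = 1941/(πr²), and S(r) = 2πr² + 2πrh = 2πr² + 2·1941/r.
S'(r) = 4πr − 2·1941/r² = 0 ⇒ r³ = 1941/(2π), so r ≈ 6.7600 and h = 2r ≈ 13.5201.
S''(r) = 4π + 4·1941/r³ > 0, so this is the minimum; S ≈ 861.3868.

6.7600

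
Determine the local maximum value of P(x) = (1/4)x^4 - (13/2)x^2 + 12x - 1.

19/4

Critical points: P'(x) = x^3 - 13x + 12 vanishes at x = -4, 1, 3.
Second-derivative test with P''(x) = 3x^2 - 13: P''(-4) = 35 > 0 ⇒ local minimum; P''(1) = -10 < 0 ⇒ local maximum; P''(3) = 14 > 0 ⇒ local minimum.
So the local maximum value is P(1) = 19/4.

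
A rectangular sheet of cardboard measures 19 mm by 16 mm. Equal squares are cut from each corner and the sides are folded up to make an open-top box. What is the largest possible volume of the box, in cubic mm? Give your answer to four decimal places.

With cut size x, the volume is V(x) = x(19 − 2x)(16 − 2x) for 0 < x < 8.
V'(x) = 12x^2 − 140x + 304. Setting V'(x) = 0 gives x ≈ 2.8847 (the root in (0, 8)).
V''(x) = 24x − 140 is negative there, so this is the maximum; V ≈ 390.4643.

390.4643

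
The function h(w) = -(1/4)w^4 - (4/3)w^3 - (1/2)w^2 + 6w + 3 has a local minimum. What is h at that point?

Critical points: h'(w) = -w^3 - 4w^2 - w + 6 vanishes at w = -3, -2, 1.
h''(w) = -3w^2 - 8w - 1. h''(-3) = -4 < 0 ⇒ local maximum; h''(-2) = 3 > 0 ⇒ local minimum; h''(1) = -12 < 0 ⇒ local maximum.
So the local minimum value is h(-2) = -13/3.

-13/3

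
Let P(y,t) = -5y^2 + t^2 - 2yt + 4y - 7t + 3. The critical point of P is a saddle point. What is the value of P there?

∂P/∂y = -10y - 2t + 4 = 0 and ∂P/∂t = -2y + 2t - 7 = 0, so (y, t) = (-1/4, 13/4).
The Hessian has P_{yy} = -10, P_{tt} = 2, P_{yt} = -2, giving D = -24 < 0, so the point is a saddle point.
P(-1/4, 13/4) = -71/8.

-71/8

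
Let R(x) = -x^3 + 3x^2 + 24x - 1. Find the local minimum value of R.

R'(x) = -3x^2 + 6x + 24. Setting R'(x) = 0 gives x ∈ {-2, 4}.
Second-derivative test with R''(x) = -6x + 6: R''(-2) = 18 > 0 ⇒ local minimum; R''(4) = -18 < 0 ⇒ local maximum.
Thus R has its local minimum at x = -2, with value -29.

-29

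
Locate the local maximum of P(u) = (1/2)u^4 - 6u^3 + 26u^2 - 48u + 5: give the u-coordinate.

P'(u) = 2u^3 - 18u^2 + 52u - 48 = 0 at u = 2, 3, 4.
Second-derivative test with P''(u) = 6u^2 - 36u + 52: P''(2) = 4 > 0 ⇒ local minimum; P''(3) = -2 < 0 ⇒ local maximum; P''(4) = 4 > 0 ⇒ local minimum.
Thus P has its local maximum at u = 3, with value -53/2.

3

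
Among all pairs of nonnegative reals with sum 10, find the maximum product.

25

With x + y = 10, the product is P(x) = x(10 − x).
P'(x) = 10 − 2x = 0 gives x = 5; P'' = −2 < 0, so this is the maximum.
P = 5·5 = 25.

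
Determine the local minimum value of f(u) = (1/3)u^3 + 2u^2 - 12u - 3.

-49/3

Critical points: f'(u) = u^2 + 4u - 12 vanishes at u = -6, 2.
f''(u) = 2u + 4. f''(-6) = -8 < 0 ⇒ local maximum; f''(2) = 8 > 0 ⇒ local minimum.
Thus f has its local minimum at u = 2, with value -49/3.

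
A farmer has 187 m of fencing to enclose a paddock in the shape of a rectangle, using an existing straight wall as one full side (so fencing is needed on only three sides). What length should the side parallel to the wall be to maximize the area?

Let the sides perpendicular to the wall have length x and the parallel side y, so 2x + y = 187 and the area is A = xy = x(187 − 2x).
A'(x) = 187 − 4x = 0 gives x = 187/4, and A''(x) = −4 < 0 confirms a maximum.
Then y = 187 − 2·187/4 = 187/2 and A = 34969/8.

187/2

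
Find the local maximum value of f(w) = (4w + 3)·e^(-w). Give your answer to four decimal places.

By the product rule, f'(w) = (-4w + 1)·e^(-w). Since e^(-w) > 0, the only critical point is w = 1/4.
f''(1/4) has the same sign as -4 < 0, so this is a local maximum.
f(1/4) = (4)·e^(-1/4) ≈ 3.1152.

3.1152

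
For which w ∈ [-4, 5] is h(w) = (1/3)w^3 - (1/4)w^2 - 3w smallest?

-4

The derivative is w^2 - (1/2)w - 3, which vanishes at w = -3/2 and w = 2.
Evaluating at the critical points and endpoints: h(-4) = -40/3, h(-3/2) = 45/16, h(2) = -13/3, h(5) = 245/12.
Hence the absolute minimum is -40/3 at w = -4.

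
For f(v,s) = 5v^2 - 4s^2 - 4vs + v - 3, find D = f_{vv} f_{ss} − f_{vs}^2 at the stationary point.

∂f/∂v = 10v - 4s + 1 = 0 and ∂f/∂s = -4v - 8s = 0, so (v, s) = (-1/12, 1/24).
The Hessian has f_{vv} = 10, f_{ss} = -8, f_{vs} = -4, giving D = -96 < 0, so the point is a saddle point.
D = (10)·(-8) − (-4)^2 = -96.

-96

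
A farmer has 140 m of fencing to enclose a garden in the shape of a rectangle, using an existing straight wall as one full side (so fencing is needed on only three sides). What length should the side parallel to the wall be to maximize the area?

70

Let the sides perpendicular to the wall have length x and the parallel side y, so 2x + y = 140 and the area is A = xy = x(140 − 2x).
A'(x) = 140 − 4x = 0 gives x = 35, and A''(x) = −4 < 0 confirms a maximum.
Then y = 140 − 2·35 = 70 and A = 2450.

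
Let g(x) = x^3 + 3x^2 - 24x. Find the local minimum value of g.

g'(x) = 3x^2 + 6x - 24. Setting g'(x) = 0 gives x ∈ {-4, 2}.
Second-derivative test with g''(x) = 6x + 6: g''(-4) = -18 < 0 ⇒ local maximum; g''(2) = 18 > 0 ⇒ local minimum.
Thus g has its local minimum at x = 2, with value -28.

-28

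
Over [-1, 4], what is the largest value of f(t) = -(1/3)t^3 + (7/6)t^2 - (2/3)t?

13/6

The derivative is -t^2 + (7/3)t - 2/3, which vanishes at t = 1/3 and t = 2.
Candidates: f(-1) = 13/6, f(1/3) = -17/162, f(2) = 2/3, f(4) = -16/3.
The maximum over the interval is 13/6, attained at t = -1.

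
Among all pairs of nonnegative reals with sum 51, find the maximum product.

2601/4

With x + y = 51, the product is P(x) = x(51 − x).
P'(x) = 51 − 2x = 0 gives x = 51/2; P'' = −2 < 0, so this is the maximum.
P = 51/2·51/2 = 2601/4.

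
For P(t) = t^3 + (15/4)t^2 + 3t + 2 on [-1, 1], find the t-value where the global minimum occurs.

The derivative is 3t^2 + (15/2)t + 3, whose only zero in [-1, 1] is t = -1/2.
Compare values at every candidate in [-1, 1]: P(-1) = 7/4, P(-1/2) = 21/16, P(1) = 39/4.
The minimum over the interval is 21/16, attained at t = -1/2.

-1/2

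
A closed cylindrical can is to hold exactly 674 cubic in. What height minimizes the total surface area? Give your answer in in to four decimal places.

With radius r and height h, πr²h = 674 so h = 674/(πr²), and S(r) = 2πr² + 2πrh = 2πr² + 2·674/r.
S'(r) = 4πr − 2·674/r² = 0 ⇒ r³ = 674/(2π), so r ≈ 4.7515 and h = 2r ≈ 9.5029.
S''(r) = 4π + 4·674/r³ > 0, so this is the minimum; S ≈ 425.5538.

9.5029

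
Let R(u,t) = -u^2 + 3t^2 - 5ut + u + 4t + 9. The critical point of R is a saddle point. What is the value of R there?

340/37

∂R/∂u = -2u - 5t + 1 = 0 and ∂R/∂t = -5u + 6t + 4 = 0, so (u, t) = (26/37, -3/37).
The Hessian has R_{uu} = -2, R_{tt} = 6, R_{ut} = -5, giving D = -37 < 0, so the point is a saddle point.
R(26/37, -3/37) = 340/37.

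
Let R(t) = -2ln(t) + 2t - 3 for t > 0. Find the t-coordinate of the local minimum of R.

R'(t) = -2/t + 2 = 0 gives t = 1.
R''(t) = 2/t², which is positive for t > 0, so this is a local minimum.
R(1) = -2·ln(1) + 2 - 3 ≈ -1.0000.

1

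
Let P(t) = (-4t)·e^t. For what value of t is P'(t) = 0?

-1

Differentiating with the product rule gives P'(t) = (-4t - 4)·e^t. Since e^t > 0, the only critical point is t = -1.
P''(-1) has the same sign as -4 < 0, so this is a local maximum.
P(-1) = (4)·e^(-1) ≈ 1.4715.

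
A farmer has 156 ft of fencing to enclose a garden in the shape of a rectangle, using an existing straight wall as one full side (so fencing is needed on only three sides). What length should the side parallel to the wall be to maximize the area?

Let the sides perpendicular to the wall have length x and the parallel side y, so 2x + y = 156 and the area is A = xy = x(156 − 2x).
A'(x) = 156 − 4x = 0 gives x = 39, and A''(x) = −4 < 0 confirms a maximum.
Then y = 156 − 2·39 = 78 and A = 3042.

78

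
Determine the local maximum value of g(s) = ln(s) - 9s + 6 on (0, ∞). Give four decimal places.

g'(s) = 1/s − 9 = 0 gives s = 1/9.
g''(s) = -1/s², which is negative for s > 0, so this is a local maximum.
g(1/9) = 1·ln(1/9) - 1 + 6 ≈ 2.8028.

2.8028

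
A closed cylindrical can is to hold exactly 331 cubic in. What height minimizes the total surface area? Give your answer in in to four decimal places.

7.4974

With radius r and height h, πr²h = 331 so h = 331/(πr²), and S(r) = 2πr² + 2πrh = 2πr² + 2·331/r.
S'(r) = 4πr − 2·331/r² = 0 ⇒ r³ = 331/(2π), so r ≈ 3.7487 and h = 2r ≈ 7.4974.
S''(r) = 4π + 4·331/r³ > 0, so this is the minimum; S ≈ 264.8906.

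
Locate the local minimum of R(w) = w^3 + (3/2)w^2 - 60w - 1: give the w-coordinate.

4

R'(w) = 3w^2 + 3w - 60 = 0 at w = -5, 4.
Since R''(w) = 6w + 3, we get R''(-5) = -27 < 0 ⇒ local maximum; R''(4) = 27 > 0 ⇒ local minimum.
Thus R has its local minimum at w = 4, with value -153.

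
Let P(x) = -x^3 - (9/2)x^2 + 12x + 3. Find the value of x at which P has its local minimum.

-4

P'(x) = -3x^2 - 9x + 12 = 0 at x = -4, 1.
Second-derivative test with P''(x) = -6x - 9: P''(-4) = 15 > 0 ⇒ local minimum; P''(1) = -15 < 0 ⇒ local maximum.
The local minimum is P(-4) = -53.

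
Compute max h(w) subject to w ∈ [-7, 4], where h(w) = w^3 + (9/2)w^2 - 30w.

h'(w) = 3w^2 + 9w - 30, which vanishes at w = -5 and w = 2.
Compare values at every candidate in [-7, 4]: h(-7) = 175/2,  h(-5) = 275/2,  h(2) = -34,  h(4) = 16.
The maximum over the interval is 275/2, attained at w = -5.

275/2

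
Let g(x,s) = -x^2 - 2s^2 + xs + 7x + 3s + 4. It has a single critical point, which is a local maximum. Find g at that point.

∂g/∂x = -2x + s + 7 = 0 and ∂g/∂s = x - 4s + 3 = 0, so (x, s) = (31/7, 13/7).
The Hessian has g_{xx} = -2, g_{ss} = -4, g_{xs} = 1, giving D = 7 > 0 with g_{xx} < 0, so the point is a local maximum.
g(31/7, 13/7) = 156/7.

156/7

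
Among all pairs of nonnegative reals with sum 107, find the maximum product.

11449/4

With x + y = 107, the product is P(x) = x(107 − x).
P'(x) = 107 − 2x = 0 gives x = 107/2; P'' = −2 < 0, so this is the maximum.
P = 107/2·107/2 = 11449/4.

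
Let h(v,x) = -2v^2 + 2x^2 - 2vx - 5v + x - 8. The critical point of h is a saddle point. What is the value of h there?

∂h/∂v = -4v - 2x - 5 = 0 and ∂h/∂x = -2v + 4x + 1 = 0, so (v, x) = (-9/10, -7/10).
The Hessian has h_{vv} = -4, h_{xx} = 4, h_{vx} = -2, giving D = -20 < 0, so the point is a saddle point.
h(-9/10, -7/10) = -61/10.

-61/10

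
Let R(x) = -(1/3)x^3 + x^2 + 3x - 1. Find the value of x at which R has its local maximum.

3

Critical points: R'(x) = -x^2 + 2x + 3 vanishes at x = -1, 3.
R''(x) = -2x + 2. R''(-1) = 4 > 0 ⇒ local minimum; R''(3) = -4 < 0 ⇒ local maximum.
The local maximum is R(3) = 8.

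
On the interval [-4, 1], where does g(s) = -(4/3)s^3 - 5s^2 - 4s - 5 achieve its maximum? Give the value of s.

-4

The derivative is -4s^2 - 10s - 4, which vanishes at s = -2 and s = -1/2.
Compare values at every candidate in [-4, 1]: g(-4) = 49/3,  g(-2) = -19/3,  g(-1/2) = -49/12,  g(1) = -46/3.
So the maximum is g(-4) = 49/3.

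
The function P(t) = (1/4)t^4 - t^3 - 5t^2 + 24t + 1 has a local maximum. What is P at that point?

P'(t) = t^3 - 3t^2 - 10t + 24 = 0 at t = -3, 2, 4.
Since P''(t) = 3t^2 - 6t - 10, we get P''(-3) = 35 > 0 ⇒ local minimum; P''(2) = -10 < 0 ⇒ local maximum; P''(4) = 14 > 0 ⇒ local minimum.
The local maximum is P(2) = 25.

25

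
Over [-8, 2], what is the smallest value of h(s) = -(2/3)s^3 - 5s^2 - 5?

-140/3

h'(s) = -2s^2 - 10s, which vanishes at s = -5 and s = 0.
Compare values at every candidate in [-8, 2]: h(-8) = 49/3; h(-5) = -140/3; h(0) = -5; h(2) = -91/3.
So the minimum is h(-5) = -140/3.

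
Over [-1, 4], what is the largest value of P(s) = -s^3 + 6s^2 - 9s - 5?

11

The derivative is -3s^2 + 12s - 9, which vanishes at s = 1 and s = 3.
Compare values at every candidate in [-1, 4]: P(-1) = 11; P(1) = -9; P(3) = -5; P(4) = -9.
So the maximum is P(-1) = 11.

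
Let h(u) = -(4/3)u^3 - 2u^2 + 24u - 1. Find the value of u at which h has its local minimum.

-3

h'(u) = -4u^2 - 4u + 24 = 0 at u = -3, 2.
Second-derivative test with h''(u) = -8u - 4: h''(-3) = 20 > 0 ⇒ local minimum; h''(2) = -20 < 0 ⇒ local maximum.
So the local minimum value is h(-3) = -55.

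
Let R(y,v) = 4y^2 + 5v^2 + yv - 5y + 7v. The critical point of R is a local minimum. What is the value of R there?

∂R/∂y = 8y + v - 5 = 0 and ∂R/∂v = y + 10v + 7 = 0, so (y, v) = (57/79, -61/79).
The Hessian has R_{yy} = 8, R_{vv} = 10, R_{yv} = 1, giving D = 79 > 0 with R_{yy} > 0, so the point is a local minimum.
R(57/79, -61/79) = -356/79.

-356/79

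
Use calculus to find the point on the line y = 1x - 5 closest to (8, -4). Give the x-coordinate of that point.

9/2

Minimize D(x)^2 = (x - 8)^2 + (x - 1)^2.
d/dx[D^2] = 2(x - 8) + 2·1·(x - 1) = 0 ⇒ x = 9/2.
Then y = -1/2 and the distance is √(49/2) ≈ 4.9497.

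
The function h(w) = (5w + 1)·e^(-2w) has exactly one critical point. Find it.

h'(w) = 5·e^(-2w) + (5w + 1)·(-2)·e^(-2w) = (-10w + 3)·e^(-2w). Since e^(-2w) > 0, the only critical point is w = 3/10.
h''(3/10) has the same sign as -10 < 0, so this is a local maximum.
h(3/10) = (5/2)·e^(-3/5) ≈ 1.3720.

3/10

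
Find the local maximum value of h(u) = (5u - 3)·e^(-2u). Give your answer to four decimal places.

Differentiating with the product rule gives h'(u) = (-10u + 11)·e^(-2u). Since e^(-2u) > 0, the only critical point is u = 11/10.
h''(11/10) has the same sign as -10 < 0, so this is a local maximum.
h(11/10) = (5/2)·e^(-11/5) ≈ 0.2770.

0.2770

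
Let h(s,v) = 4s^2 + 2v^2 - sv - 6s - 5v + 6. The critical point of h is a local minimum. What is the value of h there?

∂h/∂s = 8s - v - 6 = 0 and ∂h/∂v = -s + 4v - 5 = 0, so (s, v) = (29/31, 46/31).
The Hessian has h_{ss} = 8, h_{vv} = 4, h_{sv} = -1, giving D = 31 > 0 with h_{ss} > 0, so the point is a local minimum.
h(29/31, 46/31) = -16/31.

-16/31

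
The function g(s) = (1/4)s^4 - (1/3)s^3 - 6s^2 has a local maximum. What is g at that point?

0

g'(s) = s^3 - s^2 - 12s = 0 at s = -3, 0, 4.
g''(s) = 3s^2 - 2s - 12. g''(-3) = 21 > 0 ⇒ local minimum; g''(0) = -12 < 0 ⇒ local maximum; g''(4) = 28 > 0 ⇒ local minimum.
The local maximum is g(0) = 0.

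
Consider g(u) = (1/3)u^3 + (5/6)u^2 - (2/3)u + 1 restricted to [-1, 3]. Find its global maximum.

31/2

Differentiating, g'(u) = u^2 + (5/3)u - 2/3; whose only zero in [-1, 3] is u = 1/3.
Candidates: g(-1) = 13/6; g(1/3) = 143/162; g(3) = 31/2.
Hence the absolute maximum is 31/2 at u = 3.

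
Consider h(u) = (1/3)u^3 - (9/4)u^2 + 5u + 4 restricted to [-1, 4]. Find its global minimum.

-43/12

Differentiating, h'(u) = u^2 - (9/2)u + 5; which vanishes at u = 2 and u = 5/2.
Candidates: h(-1) = -43/12, h(2) = 23/3, h(5/2) = 367/48, h(4) = 28/3.
So the minimum is h(-1) = -43/12.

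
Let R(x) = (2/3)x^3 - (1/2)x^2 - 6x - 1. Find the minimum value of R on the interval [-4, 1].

-83/3

The derivative is 2x^2 - x - 6, whose only zero in [-4, 1] is x = -3/2.
Candidates: R(-4) = -83/3,  R(-3/2) = 37/8,  R(1) = -41/6.
Hence the absolute minimum is -83/3 at x = -4.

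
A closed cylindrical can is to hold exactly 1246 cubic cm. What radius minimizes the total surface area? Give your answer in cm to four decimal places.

With radius r and height h, πr²h = 1246 so h = 1246/(πr²), and S(r) = 2πr² + 2πrh = 2πr² + 2·1246/r.
S'(r) = 4πr − 2·1246/r² = 0 ⇒ r³ = 1246/(2π), so r ≈ 5.8315 and h = 2r ≈ 11.6630.
S''(r) = 4π + 4·1246/r³ > 0, so this is the minimum; S ≈ 641.0028.

5.8315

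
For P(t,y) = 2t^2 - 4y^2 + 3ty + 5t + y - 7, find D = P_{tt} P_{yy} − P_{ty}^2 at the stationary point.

∂P/∂t = 4t + 3y + 5 = 0 and ∂P/∂y = 3t - 8y + 1 = 0, so (t, y) = (-43/41, -11/41).
The Hessian has P_{tt} = 4, P_{yy} = -8, P_{ty} = 3, giving D = -41 < 0, so the point is a saddle point.
D = (4)·(-8) − (3)^2 = -41.

-41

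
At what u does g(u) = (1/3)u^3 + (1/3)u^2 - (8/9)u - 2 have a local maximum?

g'(u) = u^2 + (2/3)u - 8/9. Setting g'(u) = 0 gives u ∈ {-4/3, 2/3}.
g''(u) = 2u + 2/3. g''(-4/3) = -2 < 0 ⇒ local maximum; g''(2/3) = 2 > 0 ⇒ local minimum.
So the local maximum value is g(-4/3) = -82/81.

-4/3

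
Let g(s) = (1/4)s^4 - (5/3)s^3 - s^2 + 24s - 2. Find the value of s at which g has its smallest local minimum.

g'(s) = s^3 - 5s^2 - 2s + 24. Setting g'(s) = 0 gives s ∈ {-2, 3, 4}.
g''(s) = 3s^2 - 10s - 2. g''(-2) = 30 > 0 ⇒ local minimum; g''(3) = -5 < 0 ⇒ local maximum; g''(4) = 6 > 0 ⇒ local minimum.
The smallest local minimum is g(-2) = -110/3.

-2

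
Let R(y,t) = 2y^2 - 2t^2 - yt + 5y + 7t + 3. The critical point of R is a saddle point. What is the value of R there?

∂R/∂y = 4y - t + 5 = 0 and ∂R/∂t = -y - 4t + 7 = 0, so (y, t) = (-13/17, 33/17).
The Hessian has R_{yy} = 4, R_{tt} = -4, R_{yt} = -1, giving D = -17 < 0, so the point is a saddle point.
R(-13/17, 33/17) = 134/17.

134/17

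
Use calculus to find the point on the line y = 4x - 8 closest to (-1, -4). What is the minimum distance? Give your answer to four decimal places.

Minimize D(x)^2 = (x + 1)^2 + (4x - 4)^2.
d/dx[D^2] = 2(x + 1) + 2·4·(4x - 4) = 0 ⇒ x = 15/17.
Then y = -76/17 and the distance is √(64/17) ≈ 1.9403.

1.9403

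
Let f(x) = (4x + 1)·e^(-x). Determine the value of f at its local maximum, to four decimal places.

f'(x) = 4·e^(-x) + (4x + 1)·(-1)·e^(-x) = (-4x + 3)·e^(-x). Since e^(-x) > 0, the only critical point is x = 3/4.
f''(3/4) has the same sign as -4 < 0, so this is a local maximum.
f(3/4) = (4)·e^(-3/4) ≈ 1.8895.

1.8895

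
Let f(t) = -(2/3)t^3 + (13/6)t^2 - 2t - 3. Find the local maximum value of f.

f'(t) = -2t^2 + (13/3)t - 2. Setting f'(t) = 0 gives t ∈ {2/3, 3/2}.
Since f''(t) = -4t + 13/3, we get f''(2/3) = 5/3 > 0 ⇒ local minimum; f''(3/2) = -5/3 < 0 ⇒ local maximum.
Thus f has its local maximum at t = 3/2, with value -27/8.

-27/8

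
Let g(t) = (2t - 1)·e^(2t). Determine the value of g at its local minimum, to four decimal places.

-1.0000

g'(t) = 2·e^(2t) + (2t - 1)·2·e^(2t) = (4t)·e^(2t). Since e^(2t) > 0, the only critical point is t = 0.
g''(0) has the same sign as 4 > 0, so this is a local minimum.
g(0) = (-1)·e^(0) ≈ -1.0000.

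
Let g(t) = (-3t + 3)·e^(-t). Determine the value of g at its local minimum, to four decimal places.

-0.4060

Differentiating with the product rule gives g'(t) = (3t - 6)·e^(-t). Since e^(-t) > 0, the only critical point is t = 2.
g''(2) has the same sign as 3 > 0, so this is a local minimum.
g(2) = (-3)·e^(-2) ≈ -0.4060.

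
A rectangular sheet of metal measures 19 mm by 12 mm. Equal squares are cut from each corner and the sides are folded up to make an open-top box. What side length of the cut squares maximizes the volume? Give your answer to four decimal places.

2.3928

With cut size x, the volume is V(x) = x(19 − 2x)(12 − 2x) for 0 < x < 6.
V'(x) = 12x^2 − 124x + 228. Setting V'(x) = 0 gives x ≈ 2.3928 (the root in (0, 6)).
V''(x) = 24x − 124 is negative there, so this is the maximum; V ≈ 245.3777.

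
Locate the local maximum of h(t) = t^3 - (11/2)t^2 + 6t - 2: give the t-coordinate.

h'(t) = 3t^2 - 11t + 6. Setting h'(t) = 0 gives t ∈ {2/3, 3}.
h''(t) = 6t - 11. h''(2/3) = -7 < 0 ⇒ local maximum; h''(3) = 7 > 0 ⇒ local minimum.
The local maximum is h(2/3) = -4/27.

2/3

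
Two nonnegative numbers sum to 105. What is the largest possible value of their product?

With x + y = 105, the product is P(x) = x(105 − x).
P'(x) = 105 − 2x = 0 gives x = 105/2; P'' = −2 < 0, so this is the maximum.
P = 105/2·105/2 = 11025/4.

11025/4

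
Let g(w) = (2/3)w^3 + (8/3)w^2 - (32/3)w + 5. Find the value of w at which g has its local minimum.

4/3

g'(w) = 2w^2 + (16/3)w - 32/3. Setting g'(w) = 0 gives w ∈ {-4, 4/3}.
g''(w) = 4w + 16/3. g''(-4) = -32/3 < 0 ⇒ local maximum; g''(4/3) = 32/3 > 0 ⇒ local minimum.
Thus g has its local minimum at w = 4/3, with value -235/81.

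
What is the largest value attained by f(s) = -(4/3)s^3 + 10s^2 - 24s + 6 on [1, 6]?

The derivative is -4s^2 + 20s - 24, which vanishes at s = 2 and s = 3.
Candidates: f(1) = -28/3,  f(2) = -38/3,  f(3) = -12,  f(6) = -66.
Hence the absolute maximum is -28/3 at s = 1.

-28/3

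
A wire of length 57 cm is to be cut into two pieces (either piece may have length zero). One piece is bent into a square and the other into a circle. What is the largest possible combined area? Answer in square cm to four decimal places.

258.5472

Let x be the length used for the square. Square side x/4; circle radius (57−x)/(2π).
A(x) = (x/4)² + π·((57−x)/(2π))² = x²/16 + (57−x)²/(4π) for 0 ≤ x ≤ 57. A'(x) = x/8 − (57−x)/(2π) = 0 gives x = 4·57/(π+4) ≈ 31.9257.
A'' > 0, so the interior critical point is a minimum; the maximum is at an endpoint. A(0) = 258.5472 and A(57) = 203.0625, so the largest area is 258.5472.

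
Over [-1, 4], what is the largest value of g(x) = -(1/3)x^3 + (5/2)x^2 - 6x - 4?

The derivative is -x^2 + 5x - 6, which vanishes at x = 2 and x = 3.
Evaluating at the critical points and endpoints: g(-1) = 29/6, g(2) = -26/3, g(3) = -17/2, g(4) = -28/3.
Hence the absolute maximum is 29/6 at x = -1.

29/6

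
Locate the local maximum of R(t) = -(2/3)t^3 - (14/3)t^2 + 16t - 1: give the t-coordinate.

4/3

Critical points: R'(t) = -2t^2 - (28/3)t + 16 vanishes at t = -6, 4/3.
Since R''(t) = -4t - 28/3, we get R''(-6) = 44/3 > 0 ⇒ local minimum; R''(4/3) = -44/3 < 0 ⇒ local maximum.
So the local maximum value is R(4/3) = 847/81.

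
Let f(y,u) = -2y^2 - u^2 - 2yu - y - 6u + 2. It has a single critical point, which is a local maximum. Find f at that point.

∂f/∂y = -4y - 2u - 1 = 0 and ∂f/∂u = -2y - 2u - 6 = 0, so (y, u) = (5/2, -11/2).
The Hessian has f_{yy} = -4, f_{uu} = -2, f_{yu} = -2, giving D = 4 > 0 with f_{yy} < 0, so the point is a local maximum.
f(5/2, -11/2) = 69/4.

69/4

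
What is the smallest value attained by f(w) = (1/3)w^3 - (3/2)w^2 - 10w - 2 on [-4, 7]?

f'(w) = w^2 - 3w - 10, which vanishes at w = -2 and w = 5.
Compare values at every candidate in [-4, 7]: f(-4) = -22/3; f(-2) = 28/3; f(5) = -287/6; f(7) = -187/6.
So the minimum is f(5) = -287/6.

-287/6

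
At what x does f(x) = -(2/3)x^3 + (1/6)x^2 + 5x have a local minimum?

f'(x) = -2x^2 + (1/3)x + 5 = 0 at x = -3/2, 5/3.
Second-derivative test with f''(x) = -4x + 1/3: f''(-3/2) = 19/3 > 0 ⇒ local minimum; f''(5/3) = -19/3 < 0 ⇒ local maximum.
Thus f has its local minimum at x = -3/2, with value -39/8.

-3/2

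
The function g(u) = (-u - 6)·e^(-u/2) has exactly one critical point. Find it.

By the product rule, g'(u) = ((1/2)u + 2)·e^(-u/2). Since e^(-u/2) > 0, the only critical point is u = -4.
g''(-4) has the same sign as 1/2 > 0, so this is a local minimum.
g(-4) = (-2)·e^(2) ≈ -14.7781.

-4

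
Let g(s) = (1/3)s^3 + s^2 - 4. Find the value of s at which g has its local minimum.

0

g'(s) = s^2 + 2s = 0 at s = -2, 0.
Second-derivative test with g''(s) = 2s + 2: g''(-2) = -2 < 0 ⇒ local maximum; g''(0) = 2 > 0 ⇒ local minimum.
Thus g has its local minimum at s = 0, with value -4.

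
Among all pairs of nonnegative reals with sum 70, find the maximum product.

1225

With x + y = 70, the product is P(x) = x(70 − x).
P'(x) = 70 − 2x = 0 gives x = 35; P'' = −2 < 0, so this is the maximum.
P = 35·35 = 1225.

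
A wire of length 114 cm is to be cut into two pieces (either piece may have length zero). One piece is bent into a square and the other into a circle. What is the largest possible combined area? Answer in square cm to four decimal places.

Let x be the length used for the square. Square side x/4; circle radius (114−x)/(2π).
A(x) = (x/4)² + π·((114−x)/(2π))² = x²/16 + (114−x)²/(4π) for 0 ≤ x ≤ 114. A'(x) = x/8 − (114−x)/(2π) = 0 gives x = 4·114/(π+4) ≈ 63.8513.
A'' > 0, so the interior critical point is a minimum; the maximum is at an endpoint. A(0) = 1034.1888 and A(114) = 812.2500, so the largest area is 1034.1888.

1034.1888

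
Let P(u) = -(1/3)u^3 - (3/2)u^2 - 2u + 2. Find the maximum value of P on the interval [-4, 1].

P'(u) = -u^2 - 3u - 2, which vanishes at u = -2 and u = -1.
Compare values at every candidate in [-4, 1]: P(-4) = 22/3, P(-2) = 8/3, P(-1) = 17/6, P(1) = -11/6.
So the maximum is P(-4) = 22/3.

22/3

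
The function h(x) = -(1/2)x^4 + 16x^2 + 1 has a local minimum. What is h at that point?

h'(x) = -2x^3 + 32x. Setting h'(x) = 0 gives x ∈ {-4, 0, 4}.
Second-derivative test with h''(x) = -6x^2 + 32: h''(-4) = -64 < 0 ⇒ local maximum; h''(0) = 32 > 0 ⇒ local minimum; h''(4) = -64 < 0 ⇒ local maximum.
The local minimum is h(0) = 1.

1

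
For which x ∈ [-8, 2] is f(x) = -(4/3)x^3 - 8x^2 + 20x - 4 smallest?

-5

Differentiating, f'(x) = -4x^2 - 16x + 20; which vanishes at x = -5 and x = 1.
Candidates: f(-8) = 20/3, f(-5) = -412/3, f(1) = 20/3, f(2) = -20/3.
So the minimum is f(-5) = -412/3.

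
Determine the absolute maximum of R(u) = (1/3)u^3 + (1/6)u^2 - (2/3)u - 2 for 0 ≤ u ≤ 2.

0

The derivative is u^2 + (1/3)u - 2/3, whose only zero in [0, 2] is u = 2/3.
Candidates: R(0) = -2, R(2/3) = -184/81, R(2) = 0.
So the maximum is R(2) = 0.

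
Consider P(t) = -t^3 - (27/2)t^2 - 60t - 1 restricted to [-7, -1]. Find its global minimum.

93/2

The derivative is -3t^2 - 27t - 60, which vanishes at t = -5 and t = -4.
Evaluating at the critical points and endpoints: P(-7) = 201/2,  P(-5) = 173/2,  P(-4) = 87,  P(-1) = 93/2.
Hence the absolute minimum is 93/2 at t = -1.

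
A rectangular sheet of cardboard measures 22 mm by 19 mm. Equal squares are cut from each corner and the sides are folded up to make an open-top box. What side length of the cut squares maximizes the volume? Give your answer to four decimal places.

With cut size x, the volume is V(x) = x(22 − 2x)(19 − 2x) for 0 < x < 9.5.
V'(x) = 12x^2 − 164x + 418. Setting V'(x) = 0 gives x ≈ 3.3893 (the root in (0, 9.5)).
V''(x) = 24x − 164 is negative there, so this is the maximum; V ≈ 630.5007.

3.3893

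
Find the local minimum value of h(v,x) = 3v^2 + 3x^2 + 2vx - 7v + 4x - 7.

∂h/∂v = 6v + 2x - 7 = 0 and ∂h/∂x = 2v + 6x + 4 = 0, so (v, x) = (25/16, -19/16).
The Hessian has h_{vv} = 6, h_{xx} = 6, h_{vx} = 2, giving D = 32 > 0 with h_{vv} > 0, so the point is a local minimum.
h(25/16, -19/16) = -475/32.

-475/32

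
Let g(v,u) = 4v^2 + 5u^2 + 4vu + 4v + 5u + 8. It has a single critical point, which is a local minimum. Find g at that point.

103/16

∂g/∂v = 8v + 4u + 4 = 0 and ∂g/∂u = 4v + 10u + 5 = 0, so (v, u) = (-5/16, -3/8).
The Hessian has g_{vv} = 8, g_{uu} = 10, g_{vu} = 4, giving D = 64 > 0 with g_{vv} > 0, so the point is a local minimum.
g(-5/16, -3/8) = 103/16.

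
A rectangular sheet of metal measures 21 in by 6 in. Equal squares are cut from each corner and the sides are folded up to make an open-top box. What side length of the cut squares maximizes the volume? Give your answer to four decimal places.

With cut size x, the volume is V(x) = x(21 − 2x)(6 − 2x) for 0 < x < 3.
V'(x) = 12x^2 − 108x + 126. Setting V'(x) = 0 gives x ≈ 1.3775 (the root in (0, 3)).
V''(x) = 24x − 108 is negative there, so this is the maximum; V ≈ 81.5549.

1.3775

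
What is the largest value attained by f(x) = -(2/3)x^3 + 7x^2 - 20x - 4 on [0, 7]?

f'(x) = -2x^2 + 14x - 20, which vanishes at x = 2 and x = 5.
Evaluating at the critical points and endpoints: f(0) = -4; f(2) = -64/3; f(5) = -37/3; f(7) = -89/3.
The maximum over the interval is -4, attained at x = 0.

-4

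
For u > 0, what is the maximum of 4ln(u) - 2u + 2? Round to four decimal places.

R'(u) = 4/u − 2 = 0 gives u = 2.
R''(u) = -4/u², which is negative for u > 0, so this is a local maximum.
R(2) = 4·ln(2) - 4 + 2 ≈ 0.7726.

0.7726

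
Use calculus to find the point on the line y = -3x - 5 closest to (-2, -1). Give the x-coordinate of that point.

-7/5

Minimize D(x)^2 = (x + 2)^2 + (-3x - 4)^2.
d/dx[D^2] = 2(x + 2) + 2·(-3)·(-3x - 4) = 0 ⇒ x = -7/5.
Then y = -4/5 and the distance is √(2/5) ≈ 0.6325.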